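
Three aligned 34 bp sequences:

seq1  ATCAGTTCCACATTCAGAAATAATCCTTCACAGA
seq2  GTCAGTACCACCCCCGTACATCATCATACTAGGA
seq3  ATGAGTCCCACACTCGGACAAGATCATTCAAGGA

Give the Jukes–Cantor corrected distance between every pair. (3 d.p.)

d(seq1,seq2) = 0.597, d(seq1,seq3) = 0.373, d(seq2,seq3) = 0.373

seq1–seq2: 14/34 sites differ → p ≈ 0.411765, d = −0.75 ln(1 − 0.54902) = 0.597249 ≈ 0.597.
seq1–seq3: 10/34 sites differ → p ≈ 0.294118, d = −0.75 ln(1 − 0.392157) = 0.373379 ≈ 0.373.
seq2–seq3: 10/34 sites differ → p ≈ 0.294118, d = −0.75 ln(1 − 0.392157) = 0.373379 ≈ 0.373.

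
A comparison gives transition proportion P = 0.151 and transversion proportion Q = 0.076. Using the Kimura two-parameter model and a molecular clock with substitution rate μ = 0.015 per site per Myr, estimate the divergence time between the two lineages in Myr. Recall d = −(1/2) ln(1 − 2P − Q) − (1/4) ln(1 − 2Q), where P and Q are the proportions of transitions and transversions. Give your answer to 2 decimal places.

9.29

Under the Kimura two-parameter model, d = −½ ln(1 − 2P − Q) − ¼ ln(1 − 2Q).
1 − 2P − Q = 0.622, giving −½ ln(0.622) = 0.237408.
1 − 2Q = 0.848, giving −¼ ln(0.848) = 0.041219.
d = 0.237408 + 0.041219 = 0.278627.
Under a molecular clock d = 2μt, so t = d/(2μ) = 0.278627 / (2 × 0.015) = 9.29 Myr.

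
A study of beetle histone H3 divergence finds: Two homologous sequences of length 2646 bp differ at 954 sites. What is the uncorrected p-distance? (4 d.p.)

0.3605

p = 954/2646 = 0.360544… ≈ 0.3605 (to 4 d.p.).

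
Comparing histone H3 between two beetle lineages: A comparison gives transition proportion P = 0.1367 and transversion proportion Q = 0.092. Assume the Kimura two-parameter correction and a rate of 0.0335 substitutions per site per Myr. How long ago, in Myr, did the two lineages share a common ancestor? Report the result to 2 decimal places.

Under the Kimura two-parameter model, d = −½ ln(1 − 2P − Q) − ¼ ln(1 − 2Q).
1 − 2P − Q = 0.6346, giving −½ ln(0.6346) = 0.227380.
1 − 2Q = 0.816, giving −¼ ln(0.816) = 0.050835.
d = 0.227380 + 0.050835 = 0.278215.
Under a molecular clock d = 2μt, so t = d/(2μ) = 0.278215 / (2 × 0.0335) = 4.15 Myr.

4.15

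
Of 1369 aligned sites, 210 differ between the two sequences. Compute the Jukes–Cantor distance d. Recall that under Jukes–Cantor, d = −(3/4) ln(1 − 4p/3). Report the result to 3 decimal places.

0.172

p = 210/1369 ≈ 0.153397.
d = −(3/4) ln(1 − 4p/3) = −0.75 ln(1 − 0.204529) = −0.75 ln(0.795471)
  = −0.75 × (-0.228821) = 0.171616 substitutions/site.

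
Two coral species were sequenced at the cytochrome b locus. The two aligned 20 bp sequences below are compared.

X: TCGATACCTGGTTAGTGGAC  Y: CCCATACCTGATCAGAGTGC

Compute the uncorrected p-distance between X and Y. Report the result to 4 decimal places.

0.3500

The sequences differ at 7 of 20 positions (sites 1, 3, 11, 13, 16, 18, 19).
p = 7/20 = 0.3500.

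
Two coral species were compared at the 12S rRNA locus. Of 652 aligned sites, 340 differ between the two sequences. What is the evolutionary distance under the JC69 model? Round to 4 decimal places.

0.8913

p = 340/652 ≈ 0.521472.
d = −(3/4) ln(1 − 4p/3) = −0.75 ln(1 − 0.695296) = −0.75 ln(0.304704)
  = −0.75 × (-1.188414) = 0.891311 substitutions/site.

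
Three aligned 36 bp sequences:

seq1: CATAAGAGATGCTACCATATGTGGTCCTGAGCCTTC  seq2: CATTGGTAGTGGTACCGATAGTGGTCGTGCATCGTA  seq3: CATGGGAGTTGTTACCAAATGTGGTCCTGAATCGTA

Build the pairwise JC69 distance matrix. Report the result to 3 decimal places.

d(seq1,seq2) = 0.673, d(seq1,seq3) = 0.304, d(seq2,seq3) = 0.347

seq1–seq2: 16/36 sites differ → p ≈ 0.444444, d = −0.75 ln(1 − 0.592592) = 0.673455 ≈ 0.673.
seq1–seq3: 9/36 sites differ → p = 0.25, d = −0.75 ln(1 − 0.333333) = 0.304098 ≈ 0.304.
seq2–seq3: 10/36 sites differ → p ≈ 0.277778, d = −0.75 ln(1 − 0.370371) = 0.346968 ≈ 0.347.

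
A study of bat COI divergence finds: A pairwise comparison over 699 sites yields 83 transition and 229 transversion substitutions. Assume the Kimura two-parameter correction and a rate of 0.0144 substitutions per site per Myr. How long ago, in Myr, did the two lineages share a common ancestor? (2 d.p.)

23.70

P = 83/699 ≈ 0.118741 and Q = 229/699 ≈ 0.327611.
Under the Kimura two-parameter model, d = −½ ln(1 − 2P − Q) − ¼ ln(1 − 2Q).
1 − 2P − Q = 0.434907, giving −½ ln(0.434907) = 0.416312.
1 − 2Q = 0.344778, giving −¼ ln(0.344778) = 0.266214.
d = 0.416312 + 0.266214 = 0.682526.
Under a molecular clock d = 2μt, so t = d/(2μ) = 0.682526 / (2 × 0.0144) = 23.70 Myr.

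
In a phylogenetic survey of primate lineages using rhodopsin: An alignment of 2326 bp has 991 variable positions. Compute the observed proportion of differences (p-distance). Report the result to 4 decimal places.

p = 991/2326 = 0.426053… ≈ 0.4261 (to 4 d.p.).

0.4261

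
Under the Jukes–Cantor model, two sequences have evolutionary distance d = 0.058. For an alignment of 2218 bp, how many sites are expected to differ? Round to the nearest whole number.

Invert JC69: p = (3/4)(1 − e^(−4d/3)) = 0.75 × (1 − e^(-0.077333)) = 0.75 × (1 − 0.925582) = 0.055814.
Expected differing sites = pL ≈ 0.055814 × 2218 = 123.795452 ≈ 124.

124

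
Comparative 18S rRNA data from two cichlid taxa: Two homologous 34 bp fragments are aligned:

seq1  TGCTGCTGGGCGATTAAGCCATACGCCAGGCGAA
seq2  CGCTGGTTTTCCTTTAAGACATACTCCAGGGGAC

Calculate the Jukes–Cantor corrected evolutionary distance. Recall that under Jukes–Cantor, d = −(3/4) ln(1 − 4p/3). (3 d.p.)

0.423

The sequences differ at 11 of 34 sites, so p = 11/34 ≈ 0.323529.
d = −(3/4) ln(1 − 4p/3) = −0.75 ln(1 − 0.431372) = −0.75 ln(0.568628)
  = −0.75 × (-0.564529) = 0.423397 substitutions/site.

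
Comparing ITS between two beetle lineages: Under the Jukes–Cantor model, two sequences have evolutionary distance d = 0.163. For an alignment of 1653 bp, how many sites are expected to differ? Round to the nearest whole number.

242

Invert JC69: p = (3/4)(1 − e^(−4d/3)) = 0.75 × (1 − e^(-0.217333)) = 0.75 × (1 − 0.804662) = 0.146504.
Expected differing sites = pL ≈ 0.146504 × 1653 = 242.171112 ≈ 242.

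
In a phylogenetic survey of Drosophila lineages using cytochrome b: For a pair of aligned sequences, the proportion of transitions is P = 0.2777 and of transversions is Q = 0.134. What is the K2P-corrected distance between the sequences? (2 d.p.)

0.66

Under the Kimura two-parameter model, d = −½ ln(1 − 2P − Q) − ¼ ln(1 − 2Q).
1 − 2P − Q = 0.3106, giving −½ ln(0.3106) = 0.584625.
1 − 2Q = 0.732, giving −¼ ln(0.732) = 0.077994.
d = 0.584625 + 0.077994 = 0.662619.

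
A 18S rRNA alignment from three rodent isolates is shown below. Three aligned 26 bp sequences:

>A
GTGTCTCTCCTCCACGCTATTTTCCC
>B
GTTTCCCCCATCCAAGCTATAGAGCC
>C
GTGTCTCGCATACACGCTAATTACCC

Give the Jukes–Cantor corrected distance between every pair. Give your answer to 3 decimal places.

A–B: 9/26 sites differ → p ≈ 0.346154, d = −0.75 ln(1 − 0.461539) = 0.464280 ≈ 0.464.
A–C: 5/26 sites differ → p ≈ 0.192308, d = −0.75 ln(1 − 0.256411) = 0.222200 ≈ 0.222.
B–C: 9/26 sites differ → p ≈ 0.346154, d = −0.75 ln(1 − 0.461539) = 0.464280 ≈ 0.464.

d(A,B) = 0.464, d(A,C) = 0.222, d(B,C) = 0.464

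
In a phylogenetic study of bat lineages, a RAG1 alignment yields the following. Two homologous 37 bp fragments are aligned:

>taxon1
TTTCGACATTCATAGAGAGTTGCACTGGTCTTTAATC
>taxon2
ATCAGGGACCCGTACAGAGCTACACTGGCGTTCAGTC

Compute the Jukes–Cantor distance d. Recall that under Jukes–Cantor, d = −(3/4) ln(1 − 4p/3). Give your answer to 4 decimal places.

0.5833

The sequences differ at 15 of 37 sites, so p = 15/37 ≈ 0.405405.
d = −(3/4) ln(1 − 4p/3) = −0.75 ln(1 − 0.54054) = −0.75 ln(0.45946)
  = −0.75 × (-0.777703) = 0.583277 substitutions/site.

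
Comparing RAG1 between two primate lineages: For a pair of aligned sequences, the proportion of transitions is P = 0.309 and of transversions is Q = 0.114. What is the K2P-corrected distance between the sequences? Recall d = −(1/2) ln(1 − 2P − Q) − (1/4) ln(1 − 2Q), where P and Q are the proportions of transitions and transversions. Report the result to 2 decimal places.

0.72

Under the Kimura two-parameter model, d = −½ ln(1 − 2P − Q) − ¼ ln(1 − 2Q).
1 − 2P − Q = 0.268, giving −½ ln(0.268) = 0.658384.
1 − 2Q = 0.772, giving −¼ ln(0.772) = 0.064693.
d = 0.658384 + 0.064693 = 0.723077.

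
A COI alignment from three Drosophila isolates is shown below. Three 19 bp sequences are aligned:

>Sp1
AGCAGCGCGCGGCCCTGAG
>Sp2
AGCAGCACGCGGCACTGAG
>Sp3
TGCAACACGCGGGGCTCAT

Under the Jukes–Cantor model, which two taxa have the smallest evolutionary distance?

Sp1 and Sp2

Sp1–Sp2: 2/19 differ, p = 0.105, d = 0.113.
Sp1–Sp3: 7/19 differ, p = 0.368, d = 0.507.
Sp2–Sp3: 6/19 differ, p = 0.316, d = 0.410.
The smallest distance is between Sp1 and Sp2.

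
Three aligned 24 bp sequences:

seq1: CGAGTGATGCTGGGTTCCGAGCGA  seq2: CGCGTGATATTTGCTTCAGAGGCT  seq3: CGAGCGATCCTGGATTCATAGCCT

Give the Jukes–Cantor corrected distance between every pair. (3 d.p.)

d(seq1,seq2) = 0.520, d(seq1,seq3) = 0.369, d(seq2,seq3) = 0.441

seq1–seq2: 9/24 sites differ → p = 0.375, d = −0.75 ln(1 − 0.5) = 0.519860 ≈ 0.520.
seq1–seq3: 7/24 sites differ → p ≈ 0.291667, d = −0.75 ln(1 − 0.388889) = 0.369358 ≈ 0.369.
seq2–seq3: 8/24 sites differ → p ≈ 0.333333, d = −0.75 ln(1 − 0.444444) = 0.440839 ≈ 0.441.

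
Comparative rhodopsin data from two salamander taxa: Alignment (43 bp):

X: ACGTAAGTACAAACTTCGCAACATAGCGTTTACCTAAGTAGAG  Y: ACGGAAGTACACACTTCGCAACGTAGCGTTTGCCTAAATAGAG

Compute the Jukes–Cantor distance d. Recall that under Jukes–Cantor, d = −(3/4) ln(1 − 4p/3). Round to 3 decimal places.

The sequences differ at 5 of 43 sites (4, 12, 23, 32, 38), so p = 5/43 ≈ 0.116279.
d = −(3/4) ln(1 − 4p/3) = −0.75 ln(1 − 0.155039) = −0.75 ln(0.844961)
  = −0.75 × (-0.168465) = 0.126349 substitutions/site.

0.126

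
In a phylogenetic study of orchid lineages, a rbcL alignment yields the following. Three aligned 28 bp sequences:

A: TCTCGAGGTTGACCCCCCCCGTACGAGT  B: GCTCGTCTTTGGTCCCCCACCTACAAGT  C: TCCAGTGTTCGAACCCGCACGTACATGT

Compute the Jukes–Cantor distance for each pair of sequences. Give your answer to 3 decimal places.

A–B: 9/28 sites differ → p ≈ 0.321429, d = −0.75 ln(1 − 0.428572) = 0.419713 ≈ 0.420.
A–C: 10/28 sites differ → p ≈ 0.357143, d = −0.75 ln(1 − 0.476191) = 0.484971 ≈ 0.485.
B–C: 10/28 sites differ → p ≈ 0.357143, d = −0.75 ln(1 − 0.476191) = 0.484971 ≈ 0.485.

d(A,B) = 0.420, d(A,C) = 0.485, d(B,C) = 0.485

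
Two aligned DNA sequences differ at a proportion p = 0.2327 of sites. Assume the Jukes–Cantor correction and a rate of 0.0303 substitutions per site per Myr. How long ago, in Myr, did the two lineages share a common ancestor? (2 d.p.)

d = −(3/4) ln(1 − 4p/3) = −0.75 ln(1 − 0.310267) = −0.75 ln(0.689733)
  = −0.75 × (-0.371451) = 0.278588 substitutions/site.
Under a molecular clock d = 2μt, so t = d/(2μ) = 0.278588 / (2 × 0.0303) = 4.60 Myr.

4.60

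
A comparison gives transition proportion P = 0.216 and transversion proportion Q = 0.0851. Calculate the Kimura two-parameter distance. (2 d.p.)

0.41

Under the Kimura two-parameter model, d = −½ ln(1 − 2P − Q) − ¼ ln(1 − 2Q).
1 − 2P − Q = 0.4829, giving −½ ln(0.4829) = 0.363973.
1 − 2Q = 0.8298, giving −¼ ln(0.8298) = 0.046643.
d = 0.363973 + 0.046643 = 0.410616.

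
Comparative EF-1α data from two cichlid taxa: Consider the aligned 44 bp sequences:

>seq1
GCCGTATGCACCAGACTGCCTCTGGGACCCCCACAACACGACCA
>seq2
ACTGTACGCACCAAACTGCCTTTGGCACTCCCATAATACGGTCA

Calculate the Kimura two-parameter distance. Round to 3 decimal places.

0.336

Of 44 sites, 10 differences are transitions and 1 are transversions, so P = 10/44 ≈ 0.227273 and Q = 1/44 ≈ 0.022727.
Under the Kimura two-parameter model, d = −½ ln(1 − 2P − Q) − ¼ ln(1 − 2Q).
1 − 2P − Q = 0.522727, giving −½ ln(0.522727) = 0.324348.
1 − 2Q = 0.954546, giving −¼ ln(0.954546) = 0.011630.
d = 0.324348 + 0.011630 = 0.335978.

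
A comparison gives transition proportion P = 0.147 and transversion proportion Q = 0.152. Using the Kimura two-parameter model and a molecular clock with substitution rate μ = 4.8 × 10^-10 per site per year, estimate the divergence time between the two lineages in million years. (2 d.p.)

401.98

Under the Kimura two-parameter model, d = −½ ln(1 − 2P − Q) − ¼ ln(1 − 2Q).
1 − 2P − Q = 0.554, giving −½ ln(0.554) = 0.295295.
1 − 2Q = 0.696, giving −¼ ln(0.696) = 0.090601.
d = 0.295295 + 0.090601 = 0.385896.
Under a molecular clock d = 2μt, so t = d/(2μ) = 0.385896 / (2 × 4.8 × 10^-10) = 401.98 million years.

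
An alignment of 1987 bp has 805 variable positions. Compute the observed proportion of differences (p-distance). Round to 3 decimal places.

0.405

p = 805/1987 = 0.405133… ≈ 0.405 (to 3 d.p.).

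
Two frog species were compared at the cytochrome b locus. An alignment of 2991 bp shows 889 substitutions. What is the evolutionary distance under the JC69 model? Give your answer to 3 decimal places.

p = 889/2991 ≈ 0.297225.
d = −(3/4) ln(1 − 4p/3) = −0.75 ln(1 − 0.3963) = −0.75 ln(0.6037)
  = −0.75 × (-0.504678) = 0.378509 substitutions/site.

0.379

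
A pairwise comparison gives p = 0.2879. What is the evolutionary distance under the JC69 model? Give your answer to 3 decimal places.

0.363

d = −(3/4) ln(1 − 4p/3) = −0.75 ln(1 − 0.383867) = −0.75 ln(0.616133)
  = −0.75 × (-0.484292) = 0.363219 substitutions/site.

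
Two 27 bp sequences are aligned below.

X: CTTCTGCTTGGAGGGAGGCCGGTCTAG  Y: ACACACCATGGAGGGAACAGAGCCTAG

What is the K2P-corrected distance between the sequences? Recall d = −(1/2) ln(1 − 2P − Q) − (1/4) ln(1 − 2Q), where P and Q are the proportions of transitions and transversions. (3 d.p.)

Of 27 sites, 4 differences are transitions and 8 are transversions, so P = 4/27 ≈ 0.148148 and Q = 8/27 ≈ 0.296296.
Under the Kimura two-parameter model, d = −½ ln(1 − 2P − Q) − ¼ ln(1 − 2Q).
1 − 2P − Q = 0.407408, giving −½ ln(0.407408) = 0.448970.
1 − 2Q = 0.407408, giving −¼ ln(0.407408) = 0.224485.
d = 0.448970 + 0.224485 = 0.673455.

0.673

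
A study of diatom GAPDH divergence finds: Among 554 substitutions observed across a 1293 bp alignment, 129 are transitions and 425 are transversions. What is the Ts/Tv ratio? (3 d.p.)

R = 129/425 = 0.303529… ≈ 0.304 (to 3 d.p.).

0.304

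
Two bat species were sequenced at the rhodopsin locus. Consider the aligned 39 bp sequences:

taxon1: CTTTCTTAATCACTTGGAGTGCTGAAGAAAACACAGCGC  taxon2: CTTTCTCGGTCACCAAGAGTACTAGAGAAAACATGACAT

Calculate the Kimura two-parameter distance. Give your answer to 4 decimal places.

0.6025

Of 39 sites, 13 differences are transitions and 1 are transversions, so P = 13/39 ≈ 0.333333 and Q = 1/39 ≈ 0.025641.
Under the Kimura two-parameter model, d = −½ ln(1 − 2P − Q) − ¼ ln(1 − 2Q).
1 − 2P − Q = 0.307693, giving −½ ln(0.307693) = 0.589326.
1 − 2Q = 0.948718, giving −¼ ln(0.948718) = 0.013161.
d = 0.589326 + 0.013161 = 0.602487.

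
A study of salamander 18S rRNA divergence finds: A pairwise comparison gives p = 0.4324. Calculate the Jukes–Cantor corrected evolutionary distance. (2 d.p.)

d = −(3/4) ln(1 − 4p/3) = −0.75 ln(1 − 0.576533) = −0.75 ln(0.423467)
  = −0.75 × (-0.859280) = 0.644460 substitutions/site.

0.64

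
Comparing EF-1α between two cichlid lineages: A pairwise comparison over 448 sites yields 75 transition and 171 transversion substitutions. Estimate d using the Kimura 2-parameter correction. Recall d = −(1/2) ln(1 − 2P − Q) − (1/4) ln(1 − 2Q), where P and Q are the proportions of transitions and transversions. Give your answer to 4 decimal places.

0.9906

P = 75/448 ≈ 0.167411 and Q = 171/448 ≈ 0.381696.
Under the Kimura two-parameter model, d = −½ ln(1 − 2P − Q) − ¼ ln(1 − 2Q).
1 − 2P − Q = 0.283482, giving −½ ln(0.283482) = 0.630303.
1 − 2Q = 0.236608, giving −¼ ln(0.236608) = 0.360338.
d = 0.630303 + 0.360338 = 0.990641.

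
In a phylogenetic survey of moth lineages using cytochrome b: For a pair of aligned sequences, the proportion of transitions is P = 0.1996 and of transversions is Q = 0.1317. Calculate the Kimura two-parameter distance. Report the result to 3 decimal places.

Under the Kimura two-parameter model, d = −½ ln(1 − 2P − Q) − ¼ ln(1 − 2Q).
1 − 2P − Q = 0.4691, giving −½ ln(0.4691) = 0.378470.
1 − 2Q = 0.7366, giving −¼ ln(0.7366) = 0.076428.
d = 0.378470 + 0.076428 = 0.454898.

0.455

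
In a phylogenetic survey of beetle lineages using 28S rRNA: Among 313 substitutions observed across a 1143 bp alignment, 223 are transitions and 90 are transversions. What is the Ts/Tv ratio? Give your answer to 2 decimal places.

2.48

R = 223/90 = 2.477777… ≈ 2.48 (to 2 d.p.).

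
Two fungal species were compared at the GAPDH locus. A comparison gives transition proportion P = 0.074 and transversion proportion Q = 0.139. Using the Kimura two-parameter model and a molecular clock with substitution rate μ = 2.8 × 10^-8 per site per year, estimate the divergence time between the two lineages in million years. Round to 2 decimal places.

4.47

Under the Kimura two-parameter model, d = −½ ln(1 − 2P − Q) − ¼ ln(1 − 2Q).
1 − 2P − Q = 0.713, giving −½ ln(0.713) = 0.169137.
1 − 2Q = 0.722, giving −¼ ln(0.722) = 0.081433.
d = 0.169137 + 0.081433 = 0.250570.
Under a molecular clock d = 2μt, so t = d/(2μ) = 0.250570 / (2 × 2.8 × 10^-8) = 4.47 million years.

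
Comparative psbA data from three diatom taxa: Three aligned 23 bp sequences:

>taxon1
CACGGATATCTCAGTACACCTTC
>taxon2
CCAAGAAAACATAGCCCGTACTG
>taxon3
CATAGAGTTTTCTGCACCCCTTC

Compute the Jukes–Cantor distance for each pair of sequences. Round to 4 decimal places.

taxon1–taxon2: 14/23 sites differ → p ≈ 0.608696, d = −0.75 ln(1 − 0.811595) = 1.251871 ≈ 1.2519.
taxon1–taxon3: 8/23 sites differ → p ≈ 0.347826, d = −0.75 ln(1 − 0.463768) = 0.467391 ≈ 0.4674.
taxon2–taxon3: 15/23 sites differ → p ≈ 0.652174, d = −0.75 ln(1 − 0.869565) = 1.527660 ≈ 1.5277.

d(taxon1,taxon2) = 1.2519, d(taxon1,taxon3) = 0.4674, d(taxon2,taxon3) = 1.5277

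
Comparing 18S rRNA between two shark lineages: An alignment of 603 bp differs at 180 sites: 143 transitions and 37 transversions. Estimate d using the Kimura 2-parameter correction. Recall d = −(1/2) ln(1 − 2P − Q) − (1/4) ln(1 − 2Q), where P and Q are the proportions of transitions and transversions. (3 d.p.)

P = 143/603 ≈ 0.237148 and Q = 37/603 ≈ 0.06136.
Under the Kimura two-parameter model, d = −½ ln(1 − 2P − Q) − ¼ ln(1 − 2Q).
1 − 2P − Q = 0.464344, giving −½ ln(0.464344) = 0.383565.
1 − 2Q = 0.87728, giving −¼ ln(0.87728) = 0.032732.
d = 0.383565 + 0.032732 = 0.416297.

0.416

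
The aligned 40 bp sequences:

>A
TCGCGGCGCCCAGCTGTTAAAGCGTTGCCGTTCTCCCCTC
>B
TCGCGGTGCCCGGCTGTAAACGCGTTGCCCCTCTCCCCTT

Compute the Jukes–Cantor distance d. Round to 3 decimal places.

0.199

The sequences differ at 7 of 40 sites (7, 12, 18, 21, 30, 31, 40), so p = 7/40 = 0.175.
d = −(3/4) ln(1 − 4p/3) = −0.75 ln(1 − 0.233333) = −0.75 ln(0.766667)
  = −0.75 × (-0.265703) = 0.199277 substitutions/site.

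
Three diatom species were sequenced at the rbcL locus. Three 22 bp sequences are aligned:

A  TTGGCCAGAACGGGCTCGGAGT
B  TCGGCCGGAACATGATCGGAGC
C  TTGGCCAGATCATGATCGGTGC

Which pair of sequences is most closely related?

A–B: 6/22 differ, p = 0.273, d = 0.339.
A–C: 6/22 differ, p = 0.273, d = 0.339.
B–C: 4/22 differ, p = 0.182, d = 0.208.
The smallest distance is between B and C.

B and C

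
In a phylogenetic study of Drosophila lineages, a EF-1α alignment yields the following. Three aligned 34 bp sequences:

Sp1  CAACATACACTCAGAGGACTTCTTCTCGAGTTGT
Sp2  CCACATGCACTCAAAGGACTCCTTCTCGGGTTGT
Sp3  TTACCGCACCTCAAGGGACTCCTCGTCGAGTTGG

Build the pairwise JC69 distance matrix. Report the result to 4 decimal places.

Sp1–Sp2: 5/34 sites differ → p ≈ 0.147059, d = −0.75 ln(1 − 0.196079) = 0.163691 ≈ 0.1637.
Sp1–Sp3: 13/34 sites differ → p ≈ 0.382353, d = −0.75 ln(1 − 0.509804) = 0.534712 ≈ 0.5347.
Sp2–Sp3: 12/34 sites differ → p ≈ 0.352941, d = −0.75 ln(1 − 0.470588) = 0.476991 ≈ 0.4770.

d(Sp1,Sp2) = 0.1637, d(Sp1,Sp3) = 0.5347, d(Sp2,Sp3) = 0.4770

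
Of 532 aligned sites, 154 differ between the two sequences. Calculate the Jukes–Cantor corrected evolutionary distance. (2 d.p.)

0.37

p = 154/532 ≈ 0.289474.
d = −(3/4) ln(1 − 4p/3) = −0.75 ln(1 − 0.385965) = −0.75 ln(0.614035)
  = −0.75 × (-0.487703) = 0.365777 substitutions/site.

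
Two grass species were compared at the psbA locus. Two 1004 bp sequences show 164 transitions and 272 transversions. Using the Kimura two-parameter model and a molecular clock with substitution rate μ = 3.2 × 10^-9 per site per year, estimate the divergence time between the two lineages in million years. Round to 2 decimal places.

101.61

P = 164/1004 ≈ 0.163347 and Q = 272/1004 ≈ 0.270916.
Under the Kimura two-parameter model, d = −½ ln(1 − 2P − Q) − ¼ ln(1 − 2Q).
1 − 2P − Q = 0.40239, giving −½ ln(0.40239) = 0.455167.
1 − 2Q = 0.458168, giving −¼ ln(0.458168) = 0.195130.
d = 0.455167 + 0.195130 = 0.650297.
Under a molecular clock d = 2μt, so t = d/(2μ) = 0.650297 / (2 × 3.2 × 10^-9) = 101.61 million years.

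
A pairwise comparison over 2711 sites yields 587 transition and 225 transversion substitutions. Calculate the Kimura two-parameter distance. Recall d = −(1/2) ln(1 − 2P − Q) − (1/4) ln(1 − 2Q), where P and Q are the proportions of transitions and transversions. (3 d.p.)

P = 587/2711 ≈ 0.216525 and Q = 225/2711 ≈ 0.082995.
Under the Kimura two-parameter model, d = −½ ln(1 − 2P − Q) − ¼ ln(1 − 2Q).
1 − 2P − Q = 0.483955, giving −½ ln(0.483955) = 0.362882.
1 − 2Q = 0.83401, giving −¼ ln(0.83401) = 0.045377.
d = 0.362882 + 0.045377 = 0.408259.

0.408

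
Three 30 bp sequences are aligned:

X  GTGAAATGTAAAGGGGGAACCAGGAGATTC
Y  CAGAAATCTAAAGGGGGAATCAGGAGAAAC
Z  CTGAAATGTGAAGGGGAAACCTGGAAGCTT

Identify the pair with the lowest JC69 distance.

X and Y

X–Y: 6/30 differ, p = 0.200, d = 0.233.
X–Z: 8/30 differ, p = 0.267, d = 0.330.
Y–Z: 11/30 differ, p = 0.367, d = 0.503.
The smallest distance is between X and Y.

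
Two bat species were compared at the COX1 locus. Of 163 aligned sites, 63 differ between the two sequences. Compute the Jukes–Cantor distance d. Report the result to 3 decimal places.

0.543

p = 63/163 ≈ 0.386503.
d = −(3/4) ln(1 − 4p/3) = −0.75 ln(1 − 0.515337) = −0.75 ln(0.484663)
  = −0.75 × (-0.724301) = 0.543226 substitutions/site.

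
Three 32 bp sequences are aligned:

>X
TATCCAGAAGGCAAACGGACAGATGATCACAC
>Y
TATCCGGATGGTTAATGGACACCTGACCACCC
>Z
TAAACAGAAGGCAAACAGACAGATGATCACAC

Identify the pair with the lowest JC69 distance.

X–Y: 9/32 differ, p = 0.281, d = 0.353.
X–Z: 3/32 differ, p = 0.094, d = 0.100.
Y–Z: 12/32 differ, p = 0.375, d = 0.520.
The smallest distance is between X and Z.

X and Z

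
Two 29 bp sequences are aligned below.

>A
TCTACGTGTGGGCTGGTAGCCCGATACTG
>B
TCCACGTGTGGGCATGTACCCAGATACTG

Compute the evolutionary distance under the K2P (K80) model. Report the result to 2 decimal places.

0.20

Of 29 sites, 1 differences are transitions and 4 are transversions, so P = 1/29 ≈ 0.034483 and Q = 4/29 ≈ 0.137931.
Under the Kimura two-parameter model, d = −½ ln(1 − 2P − Q) − ¼ ln(1 − 2Q).
1 − 2P − Q = 0.793103, giving −½ ln(0.793103) = 0.115901.
1 − 2Q = 0.724138, giving −¼ ln(0.724138) = 0.080693.
d = 0.115901 + 0.080693 = 0.196594.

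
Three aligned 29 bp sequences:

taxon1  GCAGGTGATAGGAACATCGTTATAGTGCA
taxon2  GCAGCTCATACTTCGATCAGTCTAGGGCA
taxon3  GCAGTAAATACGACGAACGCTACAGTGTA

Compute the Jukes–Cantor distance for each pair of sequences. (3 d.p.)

d(taxon1,taxon2) = 0.529, d(taxon1,taxon3) = 0.462, d(taxon2,taxon3) = 0.602

taxon1–taxon2: 11/29 sites differ → p ≈ 0.37931, d = −0.75 ln(1 − 0.505747) = 0.528531 ≈ 0.529.
taxon1–taxon3: 10/29 sites differ → p ≈ 0.344828, d = −0.75 ln(1 − 0.459771) = 0.461822 ≈ 0.462.
taxon2–taxon3: 12/29 sites differ → p ≈ 0.413793, d = −0.75 ln(1 − 0.551724) = 0.601760 ≈ 0.602.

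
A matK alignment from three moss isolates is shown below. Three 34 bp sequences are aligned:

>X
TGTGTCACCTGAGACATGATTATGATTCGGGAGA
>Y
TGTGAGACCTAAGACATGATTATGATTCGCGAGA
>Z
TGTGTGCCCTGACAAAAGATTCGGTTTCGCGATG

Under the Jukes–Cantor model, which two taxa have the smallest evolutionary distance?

X–Y: 4/34 differ, p = 0.118, d = 0.128.
X–Z: 11/34 differ, p = 0.324, d = 0.423.
Y–Z: 11/34 differ, p = 0.324, d = 0.423.
The smallest distance is between X and Y.

X and Y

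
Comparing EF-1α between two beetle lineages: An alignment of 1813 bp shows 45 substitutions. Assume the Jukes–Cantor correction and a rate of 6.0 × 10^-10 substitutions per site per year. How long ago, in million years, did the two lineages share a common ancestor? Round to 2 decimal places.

21.03

p = 45/1813 ≈ 0.024821.
d = −(3/4) ln(1 − 4p/3) = −0.75 ln(1 − 0.033095) = −0.75 ln(0.966905)
  = −0.75 × (-0.033655) = 0.025241 substitutions/site.
Under a molecular clock d = 2μt, so t = d/(2μ) = 0.025241 / (2 × 6.0 × 10^-10) = 21.03 million years.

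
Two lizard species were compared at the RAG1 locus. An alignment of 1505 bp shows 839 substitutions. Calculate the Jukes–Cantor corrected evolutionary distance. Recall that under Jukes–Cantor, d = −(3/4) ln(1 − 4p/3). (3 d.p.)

p = 839/1505 ≈ 0.557475.
d = −(3/4) ln(1 − 4p/3) = −0.75 ln(1 − 0.7433) = −0.75 ln(0.2567)
  = −0.75 × (-1.359847) = 1.019885 substitutions/site.

1.020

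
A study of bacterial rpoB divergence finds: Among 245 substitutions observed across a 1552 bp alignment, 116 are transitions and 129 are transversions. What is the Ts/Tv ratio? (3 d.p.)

R = 116/129 = 0.899224… ≈ 0.899 (to 3 d.p.).

0.899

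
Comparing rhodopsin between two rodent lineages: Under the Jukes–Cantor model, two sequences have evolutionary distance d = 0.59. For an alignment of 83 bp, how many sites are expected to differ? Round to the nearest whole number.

34

Invert JC69: p = (3/4)(1 − e^(−4d/3)) = 0.75 × (1 − e^(-0.786667)) = 0.75 × (1 − 0.455360) = 0.408480.
Expected differing sites = pL ≈ 0.408480 × 83 = 33.90384 ≈ 34.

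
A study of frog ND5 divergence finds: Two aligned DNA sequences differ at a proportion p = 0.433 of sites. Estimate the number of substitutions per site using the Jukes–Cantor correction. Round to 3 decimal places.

0.646

d = −(3/4) ln(1 − 4p/3) = −0.75 ln(1 − 0.577333) = −0.75 ln(0.422667)
  = −0.75 × (-0.861171) = 0.645878 substitutions/site.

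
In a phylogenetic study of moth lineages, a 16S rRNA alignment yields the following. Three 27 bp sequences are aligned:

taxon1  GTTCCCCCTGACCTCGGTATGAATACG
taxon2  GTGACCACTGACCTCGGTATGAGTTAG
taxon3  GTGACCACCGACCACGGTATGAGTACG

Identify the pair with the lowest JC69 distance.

taxon1–taxon2: 6/27 differ, p = 0.222, d = 0.264.
taxon1–taxon3: 6/27 differ, p = 0.222, d = 0.264.
taxon2–taxon3: 4/27 differ, p = 0.148, d = 0.165.
The smallest distance is between taxon2 and taxon3.

taxon2 and taxon3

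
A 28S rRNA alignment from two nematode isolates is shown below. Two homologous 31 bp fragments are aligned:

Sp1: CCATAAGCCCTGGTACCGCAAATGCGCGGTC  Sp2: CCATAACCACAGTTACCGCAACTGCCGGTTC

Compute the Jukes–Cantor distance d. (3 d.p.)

The sequences differ at 8 of 31 sites (7, 9, 11, 13, 22, 26, 27, 29), so p = 8/31 ≈ 0.258065.
d = −(3/4) ln(1 − 4p/3) = −0.75 ln(1 − 0.344087) = −0.75 ln(0.655913)
  = −0.75 × (-0.421727) = 0.316295 substitutions/site.

0.316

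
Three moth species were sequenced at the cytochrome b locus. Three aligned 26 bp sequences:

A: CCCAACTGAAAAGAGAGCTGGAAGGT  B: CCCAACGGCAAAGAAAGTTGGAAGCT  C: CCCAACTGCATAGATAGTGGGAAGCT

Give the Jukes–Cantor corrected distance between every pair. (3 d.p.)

A–B: 5/26 sites differ → p ≈ 0.192308, d = −0.75 ln(1 − 0.256411) = 0.222200 ≈ 0.222.
A–C: 6/26 sites differ → p ≈ 0.230769, d = −0.75 ln(1 − 0.307692) = 0.275793 ≈ 0.276.
B–C: 4/26 sites differ → p ≈ 0.153846, d = −0.75 ln(1 − 0.205128) = 0.172181 ≈ 0.172.

d(A,B) = 0.222, d(A,C) = 0.276, d(B,C) = 0.172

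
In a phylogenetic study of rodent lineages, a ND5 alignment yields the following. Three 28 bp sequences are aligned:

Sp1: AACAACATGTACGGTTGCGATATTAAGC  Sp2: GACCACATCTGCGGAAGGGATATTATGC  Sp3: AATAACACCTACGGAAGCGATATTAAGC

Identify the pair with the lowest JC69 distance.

Sp1 and Sp3

Sp1–Sp2: 8/28 differ, p = 0.286, d = 0.360.
Sp1–Sp3: 5/28 differ, p = 0.179, d = 0.204.
Sp2–Sp3: 7/28 differ, p = 0.250, d = 0.304.
The smallest distance is between Sp1 and Sp3.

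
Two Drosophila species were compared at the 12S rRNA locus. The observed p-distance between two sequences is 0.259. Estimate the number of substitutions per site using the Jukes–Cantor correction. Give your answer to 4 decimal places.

0.3177

d = −(3/4) ln(1 − 4p/3) = −0.75 ln(1 − 0.345333) = −0.75 ln(0.654667)
  = −0.75 × (-0.423629) = 0.317722 substitutions/site.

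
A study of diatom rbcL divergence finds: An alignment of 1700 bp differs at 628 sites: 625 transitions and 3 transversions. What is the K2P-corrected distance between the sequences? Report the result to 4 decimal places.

0.6688

P = 625/1700 ≈ 0.367647 and Q = 3/1700 ≈ 0.001765.
Under the Kimura two-parameter model, d = −½ ln(1 − 2P − Q) − ¼ ln(1 − 2Q).
1 − 2P − Q = 0.262941, giving −½ ln(0.262941) = 0.667913.
1 − 2Q = 0.99647, giving −¼ ln(0.99647) = 0.000884.
d = 0.667913 + 0.000884 = 0.668797.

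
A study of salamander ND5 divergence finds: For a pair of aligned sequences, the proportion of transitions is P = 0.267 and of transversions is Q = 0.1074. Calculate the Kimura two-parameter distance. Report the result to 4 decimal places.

Under the Kimura two-parameter model, d = −½ ln(1 − 2P − Q) − ¼ ln(1 − 2Q).
1 − 2P − Q = 0.3586, giving −½ ln(0.3586) = 0.512774.
1 − 2Q = 0.7852, giving −¼ ln(0.7852) = 0.060454.
d = 0.512774 + 0.060454 = 0.573228.

0.5732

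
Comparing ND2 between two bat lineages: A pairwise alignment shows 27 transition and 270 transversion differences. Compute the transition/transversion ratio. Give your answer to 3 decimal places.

0.100

R = 27/270 = 0.100.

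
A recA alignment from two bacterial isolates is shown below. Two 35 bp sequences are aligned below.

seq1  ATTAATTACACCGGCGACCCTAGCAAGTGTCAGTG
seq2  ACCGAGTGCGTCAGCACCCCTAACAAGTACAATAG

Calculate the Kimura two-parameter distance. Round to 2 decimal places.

Of 35 sites, 11 differences are transitions and 5 are transversions, so P = 11/35 ≈ 0.314286 and Q = 5/35 ≈ 0.142857.
Under the Kimura two-parameter model, d = −½ ln(1 − 2P − Q) − ¼ ln(1 − 2Q).
1 − 2P − Q = 0.228571, giving −½ ln(0.228571) = 0.737954.
1 − 2Q = 0.714286, giving −¼ ln(0.714286) = 0.084118.
d = 0.737954 + 0.084118 = 0.822072.

0.82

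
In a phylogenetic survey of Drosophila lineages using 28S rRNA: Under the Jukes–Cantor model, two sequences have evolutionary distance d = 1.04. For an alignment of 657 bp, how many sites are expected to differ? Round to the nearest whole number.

Invert JC69: p = (3/4)(1 − e^(−4d/3)) = 0.75 × (1 − e^(-1.386667)) = 0.75 × (1 − 0.249907) = 0.562570.
Expected differing sites = pL ≈ 0.562570 × 657 = 369.60849 ≈ 370.

370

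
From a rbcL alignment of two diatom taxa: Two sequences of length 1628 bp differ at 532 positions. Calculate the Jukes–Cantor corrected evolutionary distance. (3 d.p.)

0.429

p = 532/1628 ≈ 0.326781.
d = −(3/4) ln(1 − 4p/3) = −0.75 ln(1 − 0.435708) = −0.75 ln(0.564292)
  = −0.75 × (-0.572183) = 0.429137 substitutions/site.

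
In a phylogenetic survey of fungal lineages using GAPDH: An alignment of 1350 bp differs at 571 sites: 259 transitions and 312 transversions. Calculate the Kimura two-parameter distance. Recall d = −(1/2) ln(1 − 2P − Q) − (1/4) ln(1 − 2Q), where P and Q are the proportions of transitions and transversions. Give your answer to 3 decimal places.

P = 259/1350 ≈ 0.191852 and Q = 312/1350 ≈ 0.231111.
Under the Kimura two-parameter model, d = −½ ln(1 − 2P − Q) − ¼ ln(1 − 2Q).
1 − 2P − Q = 0.385185, giving −½ ln(0.385185) = 0.477016.
1 − 2Q = 0.537778, giving −¼ ln(0.537778) = 0.155077.
d = 0.477016 + 0.155077 = 0.632093.

0.632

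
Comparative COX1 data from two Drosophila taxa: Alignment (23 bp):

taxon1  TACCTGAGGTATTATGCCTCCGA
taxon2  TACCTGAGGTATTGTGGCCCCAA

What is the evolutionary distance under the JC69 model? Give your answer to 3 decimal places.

The sequences differ at 4 of 23 sites (14, 17, 19, 22), so p = 4/23 ≈ 0.173913.
d = −(3/4) ln(1 − 4p/3) = −0.75 ln(1 − 0.231884) = −0.75 ln(0.768116)
  = −0.75 × (-0.263815) = 0.197861 substitutions/site.

0.198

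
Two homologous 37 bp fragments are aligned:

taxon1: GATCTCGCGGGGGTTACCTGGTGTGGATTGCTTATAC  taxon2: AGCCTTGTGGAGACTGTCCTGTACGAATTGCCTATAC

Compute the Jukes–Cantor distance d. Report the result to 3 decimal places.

The sequences differ at 16 of 37 sites, so p = 16/37 ≈ 0.432432.
d = −(3/4) ln(1 − 4p/3) = −0.75 ln(1 − 0.576576) = −0.75 ln(0.423424)
  = −0.75 × (-0.859381) = 0.644536 substitutions/site.

0.645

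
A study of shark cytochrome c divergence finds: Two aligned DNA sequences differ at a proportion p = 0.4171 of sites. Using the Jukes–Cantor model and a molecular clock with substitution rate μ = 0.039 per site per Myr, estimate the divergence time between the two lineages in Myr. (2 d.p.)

7.81

d = −(3/4) ln(1 − 4p/3) = −0.75 ln(1 − 0.556133) = −0.75 ln(0.443867)
  = −0.75 × (-0.812230) = 0.609173 substitutions/site.
Under a molecular clock d = 2μt, so t = d/(2μ) = 0.609173 / (2 × 0.039) = 7.81 Myr.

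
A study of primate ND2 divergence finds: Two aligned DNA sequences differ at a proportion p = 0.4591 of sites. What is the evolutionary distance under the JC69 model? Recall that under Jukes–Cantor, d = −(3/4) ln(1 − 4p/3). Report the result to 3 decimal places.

0.710

d = −(3/4) ln(1 − 4p/3) = −0.75 ln(1 − 0.612133) = −0.75 ln(0.387867)
  = −0.75 × (-0.947093) = 0.710320 substitutions/site.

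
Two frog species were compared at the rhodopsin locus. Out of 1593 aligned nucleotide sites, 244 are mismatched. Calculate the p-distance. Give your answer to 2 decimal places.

0.15

p = 244/1593 = 0.153170… ≈ 0.15 (to 2 d.p.).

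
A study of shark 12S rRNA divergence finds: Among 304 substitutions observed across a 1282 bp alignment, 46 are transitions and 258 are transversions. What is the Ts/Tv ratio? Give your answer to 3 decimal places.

R = 46/258 = 0.178294… ≈ 0.178 (to 3 d.p.).

0.178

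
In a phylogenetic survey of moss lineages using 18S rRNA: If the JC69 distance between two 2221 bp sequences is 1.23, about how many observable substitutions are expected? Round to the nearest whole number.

1343

Invert JC69: p = (3/4)(1 − e^(−4d/3)) = 0.75 × (1 − e^(-1.64)) = 0.75 × (1 − 0.193980) = 0.604515.
Expected differing sites = pL ≈ 0.604515 × 2221 = 1342.627815 ≈ 1343.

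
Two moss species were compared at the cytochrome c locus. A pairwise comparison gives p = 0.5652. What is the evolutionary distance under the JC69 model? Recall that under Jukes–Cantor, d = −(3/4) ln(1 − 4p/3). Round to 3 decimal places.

d = −(3/4) ln(1 − 4p/3) = −0.75 ln(1 − 0.7536) = −0.75 ln(0.2464)
  = −0.75 × (-1.400799) = 1.050599 substitutions/site.

1.051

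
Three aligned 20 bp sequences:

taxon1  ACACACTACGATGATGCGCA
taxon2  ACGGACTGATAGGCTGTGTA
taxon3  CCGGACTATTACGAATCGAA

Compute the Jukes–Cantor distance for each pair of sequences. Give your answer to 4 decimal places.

d(taxon1,taxon2) = 0.6872, d(taxon1,taxon3) = 0.6872, d(taxon2,taxon3) = 0.6872

taxon1–taxon2: 9/20 sites differ → p = 0.45, d = −0.75 ln(1 − 0.6) = 0.687218 ≈ 0.6872.
taxon1–taxon3: 9/20 sites differ → p = 0.45, d = −0.75 ln(1 − 0.6) = 0.687218 ≈ 0.6872.
taxon2–taxon3: 9/20 sites differ → p = 0.45, d = −0.75 ln(1 − 0.6) = 0.687218 ≈ 0.6872.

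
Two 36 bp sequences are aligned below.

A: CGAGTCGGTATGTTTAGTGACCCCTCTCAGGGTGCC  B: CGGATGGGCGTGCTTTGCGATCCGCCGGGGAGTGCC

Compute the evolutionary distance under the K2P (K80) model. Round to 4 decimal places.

0.6742

Of 36 sites, 10 differences are transitions and 5 are transversions, so P = 10/36 ≈ 0.277778 and Q = 5/36 ≈ 0.138889.
Under the Kimura two-parameter model, d = −½ ln(1 − 2P − Q) − ¼ ln(1 − 2Q).
1 − 2P − Q = 0.305555, giving −½ ln(0.305555) = 0.592813.
1 − 2Q = 0.722222, giving −¼ ln(0.722222) = 0.081356.
d = 0.592813 + 0.081356 = 0.674169.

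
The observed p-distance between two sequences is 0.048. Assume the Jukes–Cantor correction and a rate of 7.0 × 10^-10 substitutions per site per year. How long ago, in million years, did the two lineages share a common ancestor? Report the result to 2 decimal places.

35.43

d = −(3/4) ln(1 − 4p/3) = −0.75 ln(1 − 0.064) = −0.75 ln(0.936)
  = −0.75 × (-0.066140) = 0.049605 substitutions/site.
Under a molecular clock d = 2μt, so t = d/(2μ) = 0.049605 / (2 × 7.0 × 10^-10) = 35.43 million years.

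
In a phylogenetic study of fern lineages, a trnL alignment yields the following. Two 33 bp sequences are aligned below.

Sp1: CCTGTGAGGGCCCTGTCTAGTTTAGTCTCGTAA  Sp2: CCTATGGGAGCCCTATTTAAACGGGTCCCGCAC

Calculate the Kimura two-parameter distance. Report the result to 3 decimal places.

Of 33 sites, 10 differences are transitions and 3 are transversions, so P = 10/33 ≈ 0.30303 and Q = 3/33 ≈ 0.090909.
Under the Kimura two-parameter model, d = −½ ln(1 − 2P − Q) − ¼ ln(1 − 2Q).
1 − 2P − Q = 0.303031, giving −½ ln(0.303031) = 0.596960.
1 − 2Q = 0.818182, giving −¼ ln(0.818182) = 0.050168.
d = 0.596960 + 0.050168 = 0.647128.

0.647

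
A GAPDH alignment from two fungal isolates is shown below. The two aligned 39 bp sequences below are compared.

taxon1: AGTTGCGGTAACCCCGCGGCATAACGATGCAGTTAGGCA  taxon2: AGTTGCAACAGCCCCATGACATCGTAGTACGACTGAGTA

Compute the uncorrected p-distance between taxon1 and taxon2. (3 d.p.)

0.487

The sequences differ at 19 of 39 positions.
p = 19/39 = 0.487179… ≈ 0.487 (to 3 d.p.).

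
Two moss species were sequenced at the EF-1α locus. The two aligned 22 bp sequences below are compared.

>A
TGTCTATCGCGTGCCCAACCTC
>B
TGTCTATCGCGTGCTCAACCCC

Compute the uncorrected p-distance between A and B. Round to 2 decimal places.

0.09

The sequences differ at 2 of 22 positions (sites 15, 21).
p = 2/22 = 0.090909… ≈ 0.09 (to 2 d.p.).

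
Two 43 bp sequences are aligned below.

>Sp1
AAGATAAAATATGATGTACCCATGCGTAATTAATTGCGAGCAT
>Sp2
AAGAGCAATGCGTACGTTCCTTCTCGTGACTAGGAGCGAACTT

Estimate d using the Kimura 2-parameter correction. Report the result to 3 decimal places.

Of 43 sites, 7 differences are transitions and 13 are transversions, so P = 7/43 ≈ 0.162791 and Q = 13/43 ≈ 0.302326.
Under the Kimura two-parameter model, d = −½ ln(1 − 2P − Q) − ¼ ln(1 − 2Q).
1 − 2P − Q = 0.372092, giving −½ ln(0.372092) = 0.494307.
1 − 2Q = 0.395348, giving −¼ ln(0.395348) = 0.231997.
d = 0.494307 + 0.231997 = 0.726304.

0.726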